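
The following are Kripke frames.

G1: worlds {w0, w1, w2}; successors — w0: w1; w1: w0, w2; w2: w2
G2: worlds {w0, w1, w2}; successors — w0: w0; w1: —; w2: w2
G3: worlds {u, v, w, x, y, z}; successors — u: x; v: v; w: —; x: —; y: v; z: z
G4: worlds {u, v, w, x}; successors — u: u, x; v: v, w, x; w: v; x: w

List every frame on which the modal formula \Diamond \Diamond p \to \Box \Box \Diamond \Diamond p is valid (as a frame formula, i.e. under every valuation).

The schema corresponds to a generalized confluence (Geach) condition: \forall x \forall y \forall z ((x R^2 y \wedge x R^2 z) \to \exists w (y = w \wedge z R^2 w)).
G1: fails — w0R²w0, w0R²w2 but no w with w0=w and w2R²w.
G2: holds.
G3: holds.
G4: fails — uR²u, uR²w but no t with u=t and wR²t.

G2, G3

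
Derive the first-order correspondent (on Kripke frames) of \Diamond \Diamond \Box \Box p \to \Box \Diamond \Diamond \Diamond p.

This is a Sahlqvist (Geach-type) schema ◇^2□^2p → □^1◇^3p.
Minimal-valuation argument: fix x; take any y with xR^2y and any z with xR^1z. Set V(p) to the set of worlds R-reachable from y in exactly 2 steps. Then □^2p holds at y, so the antecedent holds at x; validity forces ◇^3p at z, giving a w with zR^3w and yR^2w.
First-order correspondent: \forall x \forall y \forall z ((x R^2 y \wedge xRz) \to \exists w (y R^2 w \wedge z R^3 w)).

\forall x \forall y \forall z ((x R^2 y \wedge xRz) \to \exists w (y R^2 w \wedge z R^3 w))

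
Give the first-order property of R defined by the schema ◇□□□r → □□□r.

∀x ∀y ∀z ((xRy ∧ xR³z) → ∃w (yR³w ∧ z = w))

This is a Sahlqvist (Geach-type) schema ◇^1□^3r → □^3◇^0r.
First-order correspondent: ∀x ∀y ∀z ((xRy ∧ xR³z) → ∃w (yR³w ∧ z = w)).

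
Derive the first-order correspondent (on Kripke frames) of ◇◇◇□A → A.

∀x ∀y (xR³y → ∃w (yRw ∧ x = w))

This is a Sahlqvist (Geach-type) schema ◇^3□^1A → □^0◇^0A.
Minimal-valuation argument: fix x; take any y with xR^3y and any z with xR^0z. Set V(A) to the set of worlds R-reachable from y in exactly 1 step. Then □^1A holds at y, so the antecedent holds at x; validity forces ◇^0A at z, giving a w with zR^0w and yR^1w.
First-order correspondent: ∀x ∀y (xR³y → ∃w (yRw ∧ x = w)).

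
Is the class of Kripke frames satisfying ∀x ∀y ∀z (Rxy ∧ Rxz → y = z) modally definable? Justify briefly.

Yes: it is partial functionality, defined by the CD schema ◇r → □r.

Yes — defined by ◇r → □r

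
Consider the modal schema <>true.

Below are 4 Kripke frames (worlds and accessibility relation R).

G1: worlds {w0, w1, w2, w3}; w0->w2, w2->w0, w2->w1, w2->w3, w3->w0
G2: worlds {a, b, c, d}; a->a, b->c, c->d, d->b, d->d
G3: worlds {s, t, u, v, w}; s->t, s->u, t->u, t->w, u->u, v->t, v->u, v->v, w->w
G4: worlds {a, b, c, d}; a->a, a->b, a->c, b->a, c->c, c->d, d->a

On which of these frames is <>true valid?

The schema corresponds to seriality: forall x exists y Rxy.
G1: fails — world w1 has no successor.
G2: satisfies the condition.
G3: satisfies the condition.
G4: satisfies the condition.

G2, G3, G4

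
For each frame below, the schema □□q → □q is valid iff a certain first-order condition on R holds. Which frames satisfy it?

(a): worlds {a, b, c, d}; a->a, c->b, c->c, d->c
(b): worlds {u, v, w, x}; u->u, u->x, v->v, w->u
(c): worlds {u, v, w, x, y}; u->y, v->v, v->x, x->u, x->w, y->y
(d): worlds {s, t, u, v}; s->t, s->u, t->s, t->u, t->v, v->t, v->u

Frame correspondent (Sahlqvist): ∀x ∀y (Rxy → ∃z (Rxz ∧ Rzy)) — i.e. density.
(a): ✓.
(b): ✓.
(c): fails — Rxw but no z with Rxz and Rzw.
(d): fails — Rtv but no z with Rtz and Rzv.

(a), (b)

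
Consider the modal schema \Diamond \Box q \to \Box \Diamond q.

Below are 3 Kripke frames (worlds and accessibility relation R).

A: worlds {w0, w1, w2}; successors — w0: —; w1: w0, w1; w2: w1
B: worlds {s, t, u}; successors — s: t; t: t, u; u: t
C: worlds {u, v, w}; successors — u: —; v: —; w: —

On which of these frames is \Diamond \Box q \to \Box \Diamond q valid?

This is the axiom for convergence; its first-order frame correspondent is \forall x \forall y \forall z (Rxy \wedge Rxz \to \exists w (Ryw \wedge Rzw)).
A: fails — Rw1w1 and Rw1w0 but w1 and w0 have no common successor.
B: ✓.
C: ✓.
Valid on: B, C.

B, C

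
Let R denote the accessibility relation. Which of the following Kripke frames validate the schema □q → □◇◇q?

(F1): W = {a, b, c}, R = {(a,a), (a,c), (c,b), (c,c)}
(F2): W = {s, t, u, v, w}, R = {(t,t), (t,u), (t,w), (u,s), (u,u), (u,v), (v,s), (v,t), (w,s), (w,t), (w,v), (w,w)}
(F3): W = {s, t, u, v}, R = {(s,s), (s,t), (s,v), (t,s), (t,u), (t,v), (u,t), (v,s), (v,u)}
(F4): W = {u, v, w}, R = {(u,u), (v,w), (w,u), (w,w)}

This is the axiom for a generalized confluence (Geach) condition; its first-order frame correspondent is ∀x ∀z (xRz → ∃w (xRw ∧ zR²w)).
(F1): fails — cRb but no w with cRw and bR²w.
(F2): fails — uRs but no w* with uRw* and sR²w*.
(F3): holds.
(F4): holds.

(F3), (F4)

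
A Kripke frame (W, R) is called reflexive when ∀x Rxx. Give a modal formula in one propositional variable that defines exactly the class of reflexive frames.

This is reflexivity; the standard corresponding axiom is T: □ψ → ψ.

□ψ → ψ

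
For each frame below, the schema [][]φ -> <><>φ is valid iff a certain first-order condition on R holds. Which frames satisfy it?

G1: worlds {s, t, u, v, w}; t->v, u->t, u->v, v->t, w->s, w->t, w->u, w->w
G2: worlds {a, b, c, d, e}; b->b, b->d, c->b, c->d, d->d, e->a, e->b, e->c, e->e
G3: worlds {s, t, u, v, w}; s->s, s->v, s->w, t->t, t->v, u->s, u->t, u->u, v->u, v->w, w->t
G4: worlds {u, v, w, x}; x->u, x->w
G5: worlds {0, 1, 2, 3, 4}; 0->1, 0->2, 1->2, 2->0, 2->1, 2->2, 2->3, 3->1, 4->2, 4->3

G3, G5

This is the axiom for a generalized confluence (Geach) condition; its first-order frame correspondent is forall x exists w (x R^2 w & x R^2 w).
G1: fails — at s but no w* with sR²w* and sR²w*.
G2: fails — at a but no w with aR²w and aR²w.
G3: ✓.
G4: fails — at u but no t with uR²t and uR²t.
G5: ✓.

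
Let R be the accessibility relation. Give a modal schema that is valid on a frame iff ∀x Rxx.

□q → q

A defining formula is □q → q (the T axiom).
Suppose □q→q is valid. At any x set V(q)={w : Rxw}. Then □q holds at x, so q holds at x, i.e. Rxx.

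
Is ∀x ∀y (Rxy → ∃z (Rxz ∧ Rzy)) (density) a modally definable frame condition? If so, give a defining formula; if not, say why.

Yes, by □□r → □r

Yes: it is density, defined by the C4 schema □□r → □r.
Suppose □□r→□r is valid. Take Rxy and set V(r)={w : xR²w}. Then □□r at x, so □r at x, so r at y, i.e. ∃z(Rxz∧Rzy).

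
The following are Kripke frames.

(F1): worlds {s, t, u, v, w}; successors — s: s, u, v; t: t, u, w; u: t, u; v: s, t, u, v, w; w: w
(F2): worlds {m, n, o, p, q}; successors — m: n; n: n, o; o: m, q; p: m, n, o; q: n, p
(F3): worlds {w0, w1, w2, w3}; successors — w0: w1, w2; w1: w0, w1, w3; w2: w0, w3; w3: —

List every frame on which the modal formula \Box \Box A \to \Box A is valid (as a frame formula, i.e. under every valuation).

The schema corresponds to density: \forall x \forall y (Rxy \to \exists z (Rxz \wedge Rzy)).
(F1): condition met.
(F2): fails — Rom but no z with Roz and Rzm.
(F3): fails — Rw0w2 but no z with Rw0z and Rzw2.
Valid on: (F1).

(F1)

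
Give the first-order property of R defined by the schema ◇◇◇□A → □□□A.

This is a Sahlqvist (Geach-type) schema ◇^3□^1A → □^3◇^0A.
Minimal-valuation argument: fix x; take any y with xR^3y and any z with xR^3z. Set V(A) to the set of worlds R-reachable from y in exactly 1 step. Then □^1A holds at y, so the antecedent holds at x; validity forces ◇^0A at z, giving a w with zR^0w and yR^1w.
First-order correspondent: ∀x ∀y ∀z ((xR³y ∧ xR³z) → ∃w (yRw ∧ z = w)).

∀x ∀y ∀z ((xR³y ∧ xR³z) → ∃w (yRw ∧ z = w))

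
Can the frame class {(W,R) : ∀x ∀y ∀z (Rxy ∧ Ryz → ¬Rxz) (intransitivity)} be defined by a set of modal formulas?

If a class were modally definable it would be closed under surjective bounded morphisms (Goldblatt–Thomason).
The 5-cycle (worlds a,b,c,d,e with a→b→c→d→e→a) is intransitive. Mapping every world to a single reflexive point • is a surjective bounded morphism; the reflexive point is not intransitive (R••∧R•• but R••).
So no modal formula (or set of formulas) defines exactly the intransitive frames.

No — not modally definable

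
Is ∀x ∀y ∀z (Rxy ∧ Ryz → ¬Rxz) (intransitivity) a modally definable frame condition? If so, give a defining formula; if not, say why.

No — not modally definable

If a class were modally definable it would be closed under surjective bounded morphisms (Goldblatt–Thomason).
The 7-cycle (worlds a,b,c,d,e,f,g with a→b→c→d→e→f→g→a) is intransitive. Mapping every world to a single reflexive point • is a surjective bounded morphism; the reflexive point is not intransitive (R••∧R•• but R••).
So no modal formula (or set of formulas) defines exactly the intransitive frames.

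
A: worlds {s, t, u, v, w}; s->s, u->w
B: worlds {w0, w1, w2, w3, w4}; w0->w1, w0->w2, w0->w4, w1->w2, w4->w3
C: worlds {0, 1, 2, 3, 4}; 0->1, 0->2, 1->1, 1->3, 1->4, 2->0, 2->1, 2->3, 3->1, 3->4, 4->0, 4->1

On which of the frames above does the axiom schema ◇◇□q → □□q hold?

This is the axiom for a generalized confluence (Geach) condition; its first-order frame correspondent is ∀x ∀y ∀z ((xR²y ∧ xR²z) → ∃w (yRw ∧ z = w)).
A: satisfies the condition.
B: fails — w0R²w2, w0R²w2 but no w with w2Rw and w2=w.
C: fails — 0R²0, 0R²0 but no w with 0Rw and 0=w.
Valid on: A.

A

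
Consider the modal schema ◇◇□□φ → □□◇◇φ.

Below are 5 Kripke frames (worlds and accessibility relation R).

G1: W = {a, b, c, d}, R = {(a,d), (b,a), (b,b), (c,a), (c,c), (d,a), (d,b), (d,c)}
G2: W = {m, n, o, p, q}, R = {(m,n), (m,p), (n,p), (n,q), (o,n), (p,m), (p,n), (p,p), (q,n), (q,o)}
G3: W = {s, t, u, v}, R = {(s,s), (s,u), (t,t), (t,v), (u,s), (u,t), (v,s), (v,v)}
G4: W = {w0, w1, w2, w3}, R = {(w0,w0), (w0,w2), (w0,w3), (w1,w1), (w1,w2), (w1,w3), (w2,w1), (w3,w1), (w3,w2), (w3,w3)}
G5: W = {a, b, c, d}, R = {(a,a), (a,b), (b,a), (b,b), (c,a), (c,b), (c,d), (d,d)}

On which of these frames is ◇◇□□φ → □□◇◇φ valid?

G1, G2, G3, G4

The schema corresponds to a generalized confluence (Geach) condition: ∀x ∀y ∀z ((xR²y ∧ xR²z) → ∃w (yR²w ∧ zR²w)).
G1: condition met.
G2: condition met.
G3: condition met.
G4: condition met.
G5: fails — cR²a, cR²d but no w with aR²w and dR²w.
Valid on: G1, G2, G3, G4.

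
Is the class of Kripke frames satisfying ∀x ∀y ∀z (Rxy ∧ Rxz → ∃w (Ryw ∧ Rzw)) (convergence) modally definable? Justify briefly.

This is a Sahlqvist condition; the .2 axiom ◇□r → □◇r defines it.
Suppose ◇□r→□◇r is valid. Take Rxy, Rxz and set V(r)={w : Ryw}. Then □r at y so ◇□r at x, so □◇r at x, so ◇r at z, giving w with Rzw and Ryw.

Yes, by ◇□r → □◇r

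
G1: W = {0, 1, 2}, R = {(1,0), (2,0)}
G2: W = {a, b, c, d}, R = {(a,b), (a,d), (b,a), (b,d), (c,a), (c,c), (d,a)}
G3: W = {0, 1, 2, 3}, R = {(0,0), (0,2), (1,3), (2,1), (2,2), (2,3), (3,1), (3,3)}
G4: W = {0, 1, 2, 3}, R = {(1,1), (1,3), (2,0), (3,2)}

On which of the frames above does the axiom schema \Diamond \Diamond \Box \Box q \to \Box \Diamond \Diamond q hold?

Frame correspondent (Sahlqvist): \forall x \forall y \forall z ((x R^2 y \wedge xRz) \to \exists w (y R^2 w \wedge z R^2 w)) — i.e. a generalized confluence (Geach) condition.
G1: condition met.
G2: condition met.
G3: condition met.
G4: fails — 1R²1, 1R3 but no w with 1R²w and 3R²w.

G1, G2, G3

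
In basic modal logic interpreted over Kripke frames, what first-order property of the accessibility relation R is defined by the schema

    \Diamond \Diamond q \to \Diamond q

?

Transitivity

This is frame-equivalent to □q → □□q (substitute ¬q for q and contrapose).
Suppose □q→□□q is valid. Take Rxy, Ryz and set V(q)={w : Rxw}. Then □q at x, so □□q at x, so □q at y, so q at z, i.e. Rxz.
The converse is a direct semantic check.
So the correspondent is transitivity.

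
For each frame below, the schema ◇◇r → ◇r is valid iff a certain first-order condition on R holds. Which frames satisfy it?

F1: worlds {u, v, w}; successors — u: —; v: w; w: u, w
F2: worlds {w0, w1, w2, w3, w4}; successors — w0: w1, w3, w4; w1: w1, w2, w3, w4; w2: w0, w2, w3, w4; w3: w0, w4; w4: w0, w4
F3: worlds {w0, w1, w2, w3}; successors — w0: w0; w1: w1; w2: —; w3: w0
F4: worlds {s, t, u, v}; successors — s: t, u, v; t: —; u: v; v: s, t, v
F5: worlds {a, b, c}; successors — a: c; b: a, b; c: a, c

The schema corresponds to transitivity: ∀x ∀y ∀z (Rxy ∧ Ryz → Rxz).
F1: fails — Rvw and Rwu but not Rvu.
F2: fails — Rw1w2 and Rw2w0 but not Rw1w0.
F3: satisfies the condition.
F4: fails — Ruv and Rvt but not Rut.
F5: fails — Rba and Rac but not Rbc.
Valid on: F3.

F3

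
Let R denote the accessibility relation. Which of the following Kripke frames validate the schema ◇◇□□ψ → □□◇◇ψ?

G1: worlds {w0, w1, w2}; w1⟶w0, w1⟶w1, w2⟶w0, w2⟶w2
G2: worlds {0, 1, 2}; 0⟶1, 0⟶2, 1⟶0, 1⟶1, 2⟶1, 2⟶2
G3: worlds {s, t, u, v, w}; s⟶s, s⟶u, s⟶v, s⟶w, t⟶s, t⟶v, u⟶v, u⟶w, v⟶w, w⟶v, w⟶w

Frame correspondent (Sahlqvist): ∀x ∀y ∀z ((xR²y ∧ xR²z) → ∃w (yR²w ∧ zR²w)) — i.e. a generalized confluence (Geach) condition.
G1: fails — w1R²w0, w1R²w0 but no w with w0R²w and w0R²w.
G2: condition met.
G3: condition met.
Valid on: G2, G3.

G2, G3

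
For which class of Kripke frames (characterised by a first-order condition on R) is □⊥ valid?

emptiness of R: ∀x ∀y ¬Rxy

□⊥ is valid iff no world has any successor (otherwise □⊥ fails at any world with one).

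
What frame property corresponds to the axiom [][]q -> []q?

Suppose □□q→□q is valid. Take Rxy and set V(q)={w : xR²w}. Then □□q at x, so □q at x, so q at y, i.e. ∃z(Rxz∧Rzy).

Density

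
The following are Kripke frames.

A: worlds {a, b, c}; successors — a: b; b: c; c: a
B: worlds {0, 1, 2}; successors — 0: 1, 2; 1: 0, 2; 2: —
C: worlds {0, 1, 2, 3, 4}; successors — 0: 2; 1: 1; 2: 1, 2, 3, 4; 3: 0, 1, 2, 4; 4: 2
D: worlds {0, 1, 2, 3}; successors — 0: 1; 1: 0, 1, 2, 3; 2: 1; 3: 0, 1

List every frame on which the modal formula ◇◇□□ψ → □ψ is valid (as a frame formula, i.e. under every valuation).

A, D

This is the axiom for a generalized confluence (Geach) condition; its first-order frame correspondent is ∀x ∀y ∀z ((xR²y ∧ xRz) → ∃w (yR²w ∧ z = w)).
A: holds.
B: fails — 0R²0, 0R1 but no w with 0R²w and 1=w.
C: fails — 0R²1, 0R2 but no w with 1R²w and 2=w.
D: holds.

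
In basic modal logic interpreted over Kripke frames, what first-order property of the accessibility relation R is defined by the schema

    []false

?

This is the Ver axiom.
It corresponds to emptiness of R: forall x forall y ~Rxy.

emptiness of R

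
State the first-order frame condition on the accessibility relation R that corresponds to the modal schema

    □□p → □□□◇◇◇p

This is a Sahlqvist (Geach-type) schema ◇^0□^2p → □^3◇^3p.
First-order correspondent: ∀x ∀z (xR³z → ∃w (xR²w ∧ zR³w)).

∀x ∀z (xR³z → ∃w (xR²w ∧ zR³w))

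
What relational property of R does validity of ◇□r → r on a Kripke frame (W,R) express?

Replacing r by ¬r and contraposing gives the equivalent schema r → □◇r.
Suppose r→□◇r is valid. Take Rxy and set V(r)={x}. Then r at x, so □◇r at x, so ◇r at y, so some z with Ryz has r; z=x, i.e. Ryx.
Conversely, any frame satisfying ∀x ∀y (Rxy → Ryx) validates the schema.
So the correspondent is symmetry.

symmetry: ∀x ∀y (Rxy → Ryx)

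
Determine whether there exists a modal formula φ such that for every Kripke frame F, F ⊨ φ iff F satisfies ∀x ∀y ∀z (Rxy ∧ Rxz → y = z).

Definable; ◇p → □p defines it

This is a Sahlqvist condition; the CD axiom ◇p → □p defines it.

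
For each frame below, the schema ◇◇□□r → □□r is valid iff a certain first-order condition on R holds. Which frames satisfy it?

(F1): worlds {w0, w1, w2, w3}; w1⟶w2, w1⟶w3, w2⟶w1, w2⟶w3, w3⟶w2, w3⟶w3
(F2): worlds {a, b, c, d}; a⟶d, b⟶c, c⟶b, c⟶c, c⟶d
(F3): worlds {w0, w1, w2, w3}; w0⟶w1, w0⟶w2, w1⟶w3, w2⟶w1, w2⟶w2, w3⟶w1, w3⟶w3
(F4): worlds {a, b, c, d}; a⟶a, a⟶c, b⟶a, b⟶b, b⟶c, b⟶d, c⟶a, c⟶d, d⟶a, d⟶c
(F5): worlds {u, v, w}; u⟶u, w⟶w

(F5)

The schema corresponds to a generalized confluence (Geach) condition: ∀x ∀y ∀z ((xR²y ∧ xR²z) → ∃w (yR²w ∧ z = w)).
(F1): fails — w1R²w2, w1R²w1 but no w with w2R²w and w1=w.
(F2): fails — bR²d, bR²b but no w with dR²w and b=w.
(F3): fails — w0R²w1, w0R²w2 but no w with w1R²w and w2=w.
(F4): fails — aR²c, aR²d but no w with cR²w and d=w.
(F5): satisfies the condition.
Valid on: (F5).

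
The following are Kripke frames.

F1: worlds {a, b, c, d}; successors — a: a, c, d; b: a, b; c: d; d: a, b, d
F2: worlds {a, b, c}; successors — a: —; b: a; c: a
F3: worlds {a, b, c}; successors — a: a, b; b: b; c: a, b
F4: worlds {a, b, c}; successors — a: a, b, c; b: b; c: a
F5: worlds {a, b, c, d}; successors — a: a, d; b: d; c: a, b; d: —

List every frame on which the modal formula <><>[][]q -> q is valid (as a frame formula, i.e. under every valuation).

F1, F2

This is the axiom for a generalized confluence (Geach) condition; its first-order frame correspondent is forall x forall y (x R^2 y -> exists w (y R^2 w & x = w)).
F1: holds.
F2: holds.
F3: fails — aR²b but no w with bR²w and a=w.
F4: fails — aR²b but no w with bR²w and a=w.
F5: fails — aR²d but no w with dR²w and a=w.
Valid on: F1, F2.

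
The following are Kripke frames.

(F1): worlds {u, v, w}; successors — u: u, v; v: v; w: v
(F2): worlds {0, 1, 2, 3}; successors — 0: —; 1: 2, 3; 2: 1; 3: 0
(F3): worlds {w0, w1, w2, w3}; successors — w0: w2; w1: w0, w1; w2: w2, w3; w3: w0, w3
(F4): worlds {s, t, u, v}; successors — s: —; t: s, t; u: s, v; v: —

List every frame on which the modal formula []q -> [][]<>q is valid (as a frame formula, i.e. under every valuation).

The schema corresponds to a generalized confluence (Geach) condition: forall x forall z (x R^2 z -> exists w (xRw & zRw)).
(F1): ✓.
(F2): fails — 1R²0 but no w with 1Rw and 0Rw.
(F3): fails — w0R²w3 but no w with w0Rw and w3Rw.
(F4): fails — tR²s but no w with tRw and sRw.

(F1)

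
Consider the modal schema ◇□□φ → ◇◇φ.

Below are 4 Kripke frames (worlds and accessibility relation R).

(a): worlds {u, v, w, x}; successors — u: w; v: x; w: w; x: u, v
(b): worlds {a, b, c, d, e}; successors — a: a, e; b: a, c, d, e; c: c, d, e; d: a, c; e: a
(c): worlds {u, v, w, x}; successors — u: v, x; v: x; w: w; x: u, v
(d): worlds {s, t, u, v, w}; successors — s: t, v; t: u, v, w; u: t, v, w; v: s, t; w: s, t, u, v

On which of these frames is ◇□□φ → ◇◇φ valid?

(b), (c), (d)

The schema corresponds to a generalized confluence (Geach) condition: ∀x ∀y (xRy → ∃w (yR²w ∧ xR²w)).
(a): fails — vRx but no t with xR²t and vR²t.
(b): holds.
(c): holds.
(d): holds.
Valid on: (b), (c), (d).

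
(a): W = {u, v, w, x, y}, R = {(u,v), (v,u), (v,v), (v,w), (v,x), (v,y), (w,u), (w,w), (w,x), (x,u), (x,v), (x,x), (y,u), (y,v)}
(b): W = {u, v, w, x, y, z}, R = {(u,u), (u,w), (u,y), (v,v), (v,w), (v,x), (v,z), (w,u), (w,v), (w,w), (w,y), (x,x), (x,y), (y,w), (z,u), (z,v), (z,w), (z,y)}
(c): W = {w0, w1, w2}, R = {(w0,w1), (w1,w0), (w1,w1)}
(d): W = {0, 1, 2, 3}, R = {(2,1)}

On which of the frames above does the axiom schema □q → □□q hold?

Frame correspondent (Sahlqvist): ∀x ∀y ∀z (Rxy ∧ Ryz → Rxz) — i.e. transitivity.
(a): fails — Ruv and Rvw but not Ruw.
(b): fails — Ruw and Rwv but not Ruv.
(c): fails — Rw0w1 and Rw1w0 but not Rw0w0.
(d): condition met.
Valid on: (d).

(d)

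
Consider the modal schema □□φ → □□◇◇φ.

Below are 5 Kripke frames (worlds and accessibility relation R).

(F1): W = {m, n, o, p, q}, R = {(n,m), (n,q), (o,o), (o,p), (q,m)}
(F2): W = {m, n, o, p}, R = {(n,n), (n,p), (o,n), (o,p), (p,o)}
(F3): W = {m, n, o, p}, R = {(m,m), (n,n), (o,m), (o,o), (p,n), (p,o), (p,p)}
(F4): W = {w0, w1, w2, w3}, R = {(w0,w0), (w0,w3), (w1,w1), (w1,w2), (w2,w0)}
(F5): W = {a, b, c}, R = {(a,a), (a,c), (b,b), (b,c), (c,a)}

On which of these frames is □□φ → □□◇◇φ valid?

Frame correspondent (Sahlqvist): ∀x ∀z (xR²z → ∃w (xR²w ∧ zR²w)) — i.e. a generalized confluence (Geach) condition.
(F1): fails — nR²m but no w with nR²w and mR²w.
(F2): holds.
(F3): holds.
(F4): fails — w0R²w3 but no w with w0R²w and w3R²w.
(F5): holds.
Valid on: (F2), (F3), (F5).

(F2), (F3), (F5)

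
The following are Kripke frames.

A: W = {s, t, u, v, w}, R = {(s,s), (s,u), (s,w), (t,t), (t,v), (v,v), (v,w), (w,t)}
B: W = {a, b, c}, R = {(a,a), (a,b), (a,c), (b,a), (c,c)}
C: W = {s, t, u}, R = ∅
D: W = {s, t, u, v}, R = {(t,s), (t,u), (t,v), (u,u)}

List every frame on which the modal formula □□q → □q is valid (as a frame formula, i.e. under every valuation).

This is the axiom for density; its first-order frame correspondent is ∀x ∀y (Rxy → ∃z (Rxz ∧ Rzy)).
A: holds.
B: holds.
C: holds.
D: fails — Rts but no z with Rtz and Rzs.
Valid on: A, B, C.

A, B, C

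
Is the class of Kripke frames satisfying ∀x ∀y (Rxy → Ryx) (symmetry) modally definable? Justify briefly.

This is a Sahlqvist condition; the B axiom q → □◇q defines it.
Suppose q→□◇q is valid. Take Rxy and set V(q)={x}. Then q at x, so □◇q at x, so ◇q at y, so some z with Ryz has q; z=x, i.e. Ryx.

Definable; q → □◇q defines it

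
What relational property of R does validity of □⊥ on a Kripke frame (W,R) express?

This is the Ver axiom.
Its frame correspondent is emptiness of R — ∀x ∀y ¬Rxy.

emptiness of R: ∀x ∀y ¬Rxy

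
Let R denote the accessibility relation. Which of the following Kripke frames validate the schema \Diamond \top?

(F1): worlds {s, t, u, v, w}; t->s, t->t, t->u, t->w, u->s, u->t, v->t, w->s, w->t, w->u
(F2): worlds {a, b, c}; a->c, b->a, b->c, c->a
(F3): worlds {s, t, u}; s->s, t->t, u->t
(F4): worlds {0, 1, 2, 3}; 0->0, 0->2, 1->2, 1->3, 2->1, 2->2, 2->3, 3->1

(F2), (F3), (F4)

The schema corresponds to seriality: \forall x \exists y Rxy.
(F1): fails — world s has no successor.
(F2): satisfies the condition.
(F3): satisfies the condition.
(F4): satisfies the condition.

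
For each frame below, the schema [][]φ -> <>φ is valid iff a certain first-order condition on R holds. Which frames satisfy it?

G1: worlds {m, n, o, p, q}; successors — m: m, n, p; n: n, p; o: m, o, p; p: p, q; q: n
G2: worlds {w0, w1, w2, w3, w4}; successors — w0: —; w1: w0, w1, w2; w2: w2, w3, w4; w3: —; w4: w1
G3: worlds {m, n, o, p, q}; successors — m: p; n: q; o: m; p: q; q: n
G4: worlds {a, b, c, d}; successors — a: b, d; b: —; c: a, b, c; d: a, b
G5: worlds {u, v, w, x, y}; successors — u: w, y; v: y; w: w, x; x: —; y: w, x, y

G1

The schema corresponds to a generalized confluence (Geach) condition: forall x exists w (x R^2 w & xRw).
G1: condition met.
G2: fails — at w0 but no w with w0R²w and w0Rw.
G3: fails — at m but no w with mR²w and mRw.
G4: fails — at b but no w with bR²w and bRw.
G5: fails — at x but no t with xR²t and xRt.
Valid on: G1.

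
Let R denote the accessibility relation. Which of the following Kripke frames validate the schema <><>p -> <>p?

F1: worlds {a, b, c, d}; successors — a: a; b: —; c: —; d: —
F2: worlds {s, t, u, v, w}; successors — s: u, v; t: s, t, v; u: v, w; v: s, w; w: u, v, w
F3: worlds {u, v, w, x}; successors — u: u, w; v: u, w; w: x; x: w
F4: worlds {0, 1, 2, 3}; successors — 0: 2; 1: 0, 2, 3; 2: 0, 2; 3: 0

Frame correspondent (Sahlqvist): forall x forall y forall z (Rxy & Ryz -> Rxz) — i.e. transitivity.
F1: holds.
F2: fails — Ruv and Rvs but not Rus.
F3: fails — Rxw and Rwx but not Rxx.
F4: fails — R02 and R20 but not R00.

F1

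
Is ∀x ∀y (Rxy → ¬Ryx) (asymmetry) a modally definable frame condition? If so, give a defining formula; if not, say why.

Any modally definable frame class is closed under surjective bounded morphisms.
The 4-cycle (worlds w0,w1,w2,w3 with w0→w1→w2→w3→w0) is asymmetric. Mapping every world to a single reflexive point • is a surjective bounded morphism, and the reflexive point is not asymmetric (R•• but asymmetry requires ¬R••).
So the class is not modally definable.

No — not modally definable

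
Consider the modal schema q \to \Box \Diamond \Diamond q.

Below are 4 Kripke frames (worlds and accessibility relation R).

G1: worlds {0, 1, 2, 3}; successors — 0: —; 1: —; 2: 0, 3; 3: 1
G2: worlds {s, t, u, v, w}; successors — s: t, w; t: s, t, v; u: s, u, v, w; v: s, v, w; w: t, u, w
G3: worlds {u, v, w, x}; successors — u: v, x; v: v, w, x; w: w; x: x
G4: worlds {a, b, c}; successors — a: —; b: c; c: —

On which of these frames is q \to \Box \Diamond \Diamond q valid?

G2

This is the axiom for a generalized confluence (Geach) condition; its first-order frame correspondent is \forall x \forall z (xRz \to \exists w (x = w \wedge z R^2 w)).
G1: fails — 2R0 but no w with 2=w and 0R²w.
G2: ✓.
G3: fails — uRv but no t with u=t and vR²t.
G4: fails — bRc but no w with b=w and cR²w.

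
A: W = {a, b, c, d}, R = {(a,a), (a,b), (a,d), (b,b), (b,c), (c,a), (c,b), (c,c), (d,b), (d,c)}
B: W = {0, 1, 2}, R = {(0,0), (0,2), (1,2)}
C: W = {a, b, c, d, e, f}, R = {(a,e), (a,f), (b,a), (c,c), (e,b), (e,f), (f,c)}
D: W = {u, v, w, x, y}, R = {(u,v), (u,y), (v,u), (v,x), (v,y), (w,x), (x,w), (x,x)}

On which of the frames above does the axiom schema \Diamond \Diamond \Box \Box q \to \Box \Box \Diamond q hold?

Frame correspondent (Sahlqvist): \forall x \forall y \forall z ((x R^2 y \wedge x R^2 z) \to \exists w (y R^2 w \wedge zRw)) — i.e. a generalized confluence (Geach) condition.
A: condition met.
B: fails — 0R²0, 0R²2 but no w with 0R²w and 2Rw.
C: fails — aR²b, aR²b but no w with bR²w and bRw.
D: fails — uR²u, uR²y but no t with uR²t and yRt.

A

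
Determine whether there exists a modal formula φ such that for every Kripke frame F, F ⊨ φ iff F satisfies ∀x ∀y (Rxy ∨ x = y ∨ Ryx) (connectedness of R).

Any modally definable frame class is closed under disjoint unions.
Take 4 disjoint single-world reflexive frames: each is trivially connected, but their disjoint union has 4 worlds with no edge between distinct components, so it is not connected.
So no modal formula (or set of formulas) defines exactly the connected frames.

No — not modally definable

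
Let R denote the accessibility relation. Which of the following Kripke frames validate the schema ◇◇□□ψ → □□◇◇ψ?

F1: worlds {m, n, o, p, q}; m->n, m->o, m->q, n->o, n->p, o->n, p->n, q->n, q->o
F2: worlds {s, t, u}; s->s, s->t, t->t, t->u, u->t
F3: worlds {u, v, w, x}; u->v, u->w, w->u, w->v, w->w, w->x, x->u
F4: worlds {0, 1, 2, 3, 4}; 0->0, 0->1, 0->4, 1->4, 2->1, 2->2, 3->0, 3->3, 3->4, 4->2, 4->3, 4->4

F2, F4

The schema corresponds to a generalized confluence (Geach) condition: ∀x ∀y ∀z ((xR²y ∧ xR²z) → ∃w (yR²w ∧ zR²w)).
F1: fails — mR²n, mR²o but no w with nR²w and oR²w.
F2: satisfies the condition.
F3: fails — uR²u, uR²v but no t with uR²t and vR²t.
F4: satisfies the condition.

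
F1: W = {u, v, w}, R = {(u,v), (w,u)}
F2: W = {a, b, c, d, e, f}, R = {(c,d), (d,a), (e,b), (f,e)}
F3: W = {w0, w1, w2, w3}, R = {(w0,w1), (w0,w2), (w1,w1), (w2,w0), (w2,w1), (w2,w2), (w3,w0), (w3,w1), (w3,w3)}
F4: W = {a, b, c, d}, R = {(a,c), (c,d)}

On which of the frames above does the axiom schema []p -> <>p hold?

Frame correspondent (Sahlqvist): forall x exists y Rxy — i.e. seriality.
F1: fails — world v has no successor.
F2: fails — world a has no successor.
F3: holds.
F4: fails — world b has no successor.
Valid on: F3.

F3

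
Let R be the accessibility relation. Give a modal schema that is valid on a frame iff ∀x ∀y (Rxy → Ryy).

The condition is shift-reflexivity. The T□ schema □(□s → s) defines it.
Suppose □(□s→s) is valid. Take Rxy and set V(s)={w : Ryw}. Then at y, □s holds; since □(□s→s) at x, □s→s at y, so s at y, i.e. Ryy.

□(□s → s)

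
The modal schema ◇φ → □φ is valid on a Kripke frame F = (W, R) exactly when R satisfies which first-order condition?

Partial functionality

Suppose ◇φ→□φ is valid. Take Rxy, Rxz and set V(φ)={y}. Then ◇φ at x, so □φ at x, so φ at z, i.e. z=y.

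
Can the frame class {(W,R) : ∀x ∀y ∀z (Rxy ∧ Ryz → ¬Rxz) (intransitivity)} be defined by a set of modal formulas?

Modal frame validity is preserved under surjective bounded morphisms.
The 5-cycle (worlds w0,w1,w2,w3,w4 with w0→w1→w2→w3→w4→w0) is intransitive. Mapping every world to a single reflexive point • is a surjective bounded morphism; the reflexive point is not intransitive (R••∧R•• but R••).
Hence intransitivity is not modally definable.

Not modally definable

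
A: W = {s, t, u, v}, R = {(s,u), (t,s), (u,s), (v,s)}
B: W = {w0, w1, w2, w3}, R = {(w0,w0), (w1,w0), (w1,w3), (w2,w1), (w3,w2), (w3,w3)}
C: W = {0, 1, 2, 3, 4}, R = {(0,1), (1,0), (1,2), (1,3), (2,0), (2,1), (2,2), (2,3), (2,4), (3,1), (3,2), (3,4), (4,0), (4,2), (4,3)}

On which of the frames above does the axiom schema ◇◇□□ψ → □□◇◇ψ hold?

A, C

This is the axiom for a generalized confluence (Geach) condition; its first-order frame correspondent is ∀x ∀y ∀z ((xR²y ∧ xR²z) → ∃w (yR²w ∧ zR²w)).
A: condition met.
B: fails — w1R²w0, w1R²w3 but no w with w0R²w and w3R²w.
C: condition met.
Valid on: A, C.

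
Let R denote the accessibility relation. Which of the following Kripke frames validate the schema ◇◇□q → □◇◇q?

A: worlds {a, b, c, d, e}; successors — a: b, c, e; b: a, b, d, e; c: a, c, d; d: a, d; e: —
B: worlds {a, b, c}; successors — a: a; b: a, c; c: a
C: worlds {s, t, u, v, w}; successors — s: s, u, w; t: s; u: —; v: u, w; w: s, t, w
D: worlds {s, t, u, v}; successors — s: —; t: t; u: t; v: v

This is the axiom for a generalized confluence (Geach) condition; its first-order frame correspondent is ∀x ∀y ∀z ((xR²y ∧ xRz) → ∃w (yRw ∧ zR²w)).
A: fails — aR²a, aRe but no w with aRw and eR²w.
B: ✓.
C: fails — sR²s, sRu but no w* with sRw* and uR²w*.
D: ✓.

B, D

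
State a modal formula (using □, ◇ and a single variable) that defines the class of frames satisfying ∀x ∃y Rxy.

The condition is seriality. The D schema □s → ◇s defines it.
Suppose □s→◇s is valid. At any x set V(s)=W. Then □s at x, so ◇s at x, so x has a successor.

□s → ◇s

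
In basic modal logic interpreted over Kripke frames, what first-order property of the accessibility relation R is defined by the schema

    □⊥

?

emptiness of R

□⊥ is valid iff no world has any successor (otherwise □⊥ fails at any world with one).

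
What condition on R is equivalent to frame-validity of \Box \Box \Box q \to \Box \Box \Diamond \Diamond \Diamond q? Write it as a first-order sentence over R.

\forall x \forall z (x R^2 z \to \exists w (x R^3 w \wedge z R^3 w))

This is a Sahlqvist (Geach-type) schema ◇^0□^3q → □^2◇^3q.
Minimal-valuation argument: fix x; take any y with xR^0y and any z with xR^2z. Set V(q) to the set of worlds R-reachable from y in exactly 3 steps. Then □^3q holds at y, so the antecedent holds at x; validity forces ◇^3q at z, giving a w with zR^3w and yR^3w.
First-order correspondent: \forall x \forall z (x R^2 z \to \exists w (x R^3 w \wedge z R^3 w)).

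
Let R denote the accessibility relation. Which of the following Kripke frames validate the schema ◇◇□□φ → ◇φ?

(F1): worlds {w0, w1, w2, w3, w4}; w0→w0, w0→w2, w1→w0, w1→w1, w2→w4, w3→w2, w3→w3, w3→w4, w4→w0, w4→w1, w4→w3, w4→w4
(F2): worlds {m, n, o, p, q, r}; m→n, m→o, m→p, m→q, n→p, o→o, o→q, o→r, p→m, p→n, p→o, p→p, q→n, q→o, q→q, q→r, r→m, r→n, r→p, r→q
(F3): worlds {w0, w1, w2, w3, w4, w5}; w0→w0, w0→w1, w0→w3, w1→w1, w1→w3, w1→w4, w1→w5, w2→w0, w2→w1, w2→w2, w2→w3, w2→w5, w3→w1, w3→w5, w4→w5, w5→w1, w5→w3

The schema corresponds to a generalized confluence (Geach) condition: ∀x ∀y (xR²y → ∃w (yR²w ∧ xRw)).
(F1): fails — w2R²w1 but no w with w1R²w and w2Rw.
(F2): holds.
(F3): holds.

(F2), (F3)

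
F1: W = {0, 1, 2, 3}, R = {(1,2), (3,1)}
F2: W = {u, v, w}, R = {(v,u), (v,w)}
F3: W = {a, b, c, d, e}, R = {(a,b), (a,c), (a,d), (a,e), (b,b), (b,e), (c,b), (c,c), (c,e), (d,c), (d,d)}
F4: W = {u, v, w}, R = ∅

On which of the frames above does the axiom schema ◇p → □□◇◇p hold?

This is the axiom for a generalized confluence (Geach) condition; its first-order frame correspondent is ∀x ∀y ∀z ((xRy ∧ xR²z) → ∃w (y = w ∧ zR²w)).
F1: fails — 3R1, 3R²2 but no w with 1=w and 2R²w.
F2: holds.
F3: fails — aRb, aR²e but no w with b=w and eR²w.
F4: holds.
Valid on: F2, F4.

F2, F4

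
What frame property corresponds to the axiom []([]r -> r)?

shift-reflexivity: forall x forall y (Rxy -> Ryy)

Suppose □(□r→r) is valid. Take Rxy and set V(r)={w : Ryw}. Then at y, □r holds; since □(□r→r) at x, □r→r at y, so r at y, i.e. Ryy.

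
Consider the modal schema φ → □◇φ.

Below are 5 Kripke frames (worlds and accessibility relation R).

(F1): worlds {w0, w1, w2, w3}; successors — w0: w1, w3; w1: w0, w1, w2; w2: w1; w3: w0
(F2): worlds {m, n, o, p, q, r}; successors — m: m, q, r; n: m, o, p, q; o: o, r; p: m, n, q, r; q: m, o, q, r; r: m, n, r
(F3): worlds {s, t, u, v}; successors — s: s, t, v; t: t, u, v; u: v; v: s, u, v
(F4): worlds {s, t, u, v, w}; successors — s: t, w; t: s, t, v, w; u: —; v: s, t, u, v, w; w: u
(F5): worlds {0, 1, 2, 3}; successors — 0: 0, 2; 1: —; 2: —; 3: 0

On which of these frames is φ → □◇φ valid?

(F1)

Frame correspondent (Sahlqvist): ∀x ∀y (Rxy → Ryx) — i.e. symmetry.
(F1): satisfies the condition.
(F2): fails — Rpm but not Rmp.
(F3): fails — Rtv but not Rvt.
(F4): fails — Rwu but not Ruw.
(F5): fails — R30 but not R03.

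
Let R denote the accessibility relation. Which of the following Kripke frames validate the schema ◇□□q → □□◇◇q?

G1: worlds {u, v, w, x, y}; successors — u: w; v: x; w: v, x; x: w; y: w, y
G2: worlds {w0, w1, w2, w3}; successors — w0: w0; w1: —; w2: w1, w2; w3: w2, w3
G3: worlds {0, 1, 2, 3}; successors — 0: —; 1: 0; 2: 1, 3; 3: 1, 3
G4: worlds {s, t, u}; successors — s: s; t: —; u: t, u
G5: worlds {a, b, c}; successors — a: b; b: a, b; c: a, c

G5

This is the axiom for a generalized confluence (Geach) condition; its first-order frame correspondent is ∀x ∀y ∀z ((xRy ∧ xR²z) → ∃w (yR²w ∧ zR²w)).
G1: fails — wRv, wR²x but no t with vR²t and xR²t.
G2: fails — w2Rw1, w2R²w1 but no w with w1R²w and w1R²w.
G3: fails — 2R1, 2R²0 but no w with 1R²w and 0R²w.
G4: fails — uRt, uR²t but no w with tR²w and tR²w.
G5: satisfies the condition.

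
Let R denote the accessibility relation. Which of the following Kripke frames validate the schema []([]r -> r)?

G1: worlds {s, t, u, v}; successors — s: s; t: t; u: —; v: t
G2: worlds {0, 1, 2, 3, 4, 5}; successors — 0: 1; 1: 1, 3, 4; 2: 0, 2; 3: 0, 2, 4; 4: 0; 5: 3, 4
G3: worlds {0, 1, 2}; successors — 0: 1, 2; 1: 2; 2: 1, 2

G1

Frame correspondent (Sahlqvist): forall x forall y (Rxy -> Ryy) — i.e. shift-reflexivity.
G1: ✓.
G2: fails — R34 but not R44.
G3: fails — R01 but not R11.
Valid on: G1.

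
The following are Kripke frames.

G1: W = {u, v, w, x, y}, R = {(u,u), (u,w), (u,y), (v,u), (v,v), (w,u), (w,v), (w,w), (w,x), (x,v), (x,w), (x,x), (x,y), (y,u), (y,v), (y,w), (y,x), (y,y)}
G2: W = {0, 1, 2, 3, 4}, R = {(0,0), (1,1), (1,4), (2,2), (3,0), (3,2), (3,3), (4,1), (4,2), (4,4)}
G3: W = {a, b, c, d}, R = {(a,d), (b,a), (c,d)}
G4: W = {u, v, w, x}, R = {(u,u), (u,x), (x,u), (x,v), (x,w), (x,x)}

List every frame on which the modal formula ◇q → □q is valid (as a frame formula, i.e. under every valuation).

Frame correspondent (Sahlqvist): ∀x ∀y ∀z (Rxy ∧ Rxz → y = z) — i.e. partial functionality.
G1: fails — u sees both u and w.
G2: fails — 1 sees both 1 and 4.
G3: condition met.
G4: fails — u sees both u and x.

G3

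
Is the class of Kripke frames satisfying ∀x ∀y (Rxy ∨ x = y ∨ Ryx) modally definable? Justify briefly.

No

Any modally definable frame class is closed under disjoint unions.
Take 2 disjoint single-world reflexive frames: each is trivially connected, but their disjoint union has 2 worlds with no edge between distinct components, so it is not connected.
So no modal formula (or set of formulas) defines exactly the connected frames.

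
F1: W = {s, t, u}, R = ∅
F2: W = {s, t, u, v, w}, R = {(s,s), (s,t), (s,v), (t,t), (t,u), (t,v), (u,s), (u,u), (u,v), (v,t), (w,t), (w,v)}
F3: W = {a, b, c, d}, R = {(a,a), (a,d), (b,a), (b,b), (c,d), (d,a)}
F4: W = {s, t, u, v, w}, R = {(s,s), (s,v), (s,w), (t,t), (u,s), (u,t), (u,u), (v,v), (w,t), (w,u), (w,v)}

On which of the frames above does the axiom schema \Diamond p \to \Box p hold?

F1

Frame correspondent (Sahlqvist): \forall x \forall y \forall z (Rxy \wedge Rxz \to y = z) — i.e. partial functionality.
F1: satisfies the condition.
F2: fails — s sees both s and t.
F3: fails — a sees both a and d.
F4: fails — s sees both s and v.
Valid on: F1.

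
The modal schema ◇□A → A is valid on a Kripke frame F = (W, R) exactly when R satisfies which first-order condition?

symmetry: ∀x ∀y (Rxy → Ryx)

Equivalently (dual form): A → □◇A.
Suppose A→□◇A is valid. Take Rxy and set V(A)={x}. Then A at x, so □◇A at x, so ◇A at y, so some z with Ryz has A; z=x, i.e. Ryx.
Conversely, any frame satisfying ∀x ∀y (Rxy → Ryx) validates the schema.
Frame condition: ∀x ∀y (Rxy → Ryx).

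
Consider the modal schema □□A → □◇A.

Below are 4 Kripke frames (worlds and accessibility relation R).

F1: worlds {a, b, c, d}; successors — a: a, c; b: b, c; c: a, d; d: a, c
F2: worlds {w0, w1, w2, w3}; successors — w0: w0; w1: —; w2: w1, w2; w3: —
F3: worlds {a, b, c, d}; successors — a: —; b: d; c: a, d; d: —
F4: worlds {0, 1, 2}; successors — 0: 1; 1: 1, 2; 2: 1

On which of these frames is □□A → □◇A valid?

F1, F4

Frame correspondent (Sahlqvist): ∀x ∀z (xRz → ∃w (xR²w ∧ zRw)) — i.e. a generalized confluence (Geach) condition.
F1: ✓.
F2: fails — w2Rw1 but no w with w2R²w and w1Rw.
F3: fails — bRd but no w with bR²w and dRw.
F4: ✓.
Valid on: F1, F4.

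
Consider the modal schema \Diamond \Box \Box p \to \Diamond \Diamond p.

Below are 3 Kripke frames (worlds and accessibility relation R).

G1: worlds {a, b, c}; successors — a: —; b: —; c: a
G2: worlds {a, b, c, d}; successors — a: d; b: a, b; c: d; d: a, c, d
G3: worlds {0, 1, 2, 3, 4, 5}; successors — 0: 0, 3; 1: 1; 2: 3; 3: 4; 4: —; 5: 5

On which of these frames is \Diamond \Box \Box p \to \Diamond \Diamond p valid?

G2

Frame correspondent (Sahlqvist): \forall x \forall y (xRy \to \exists w (y R^2 w \wedge x R^2 w)) — i.e. a generalized confluence (Geach) condition.
G1: fails — cRa but no w with aR²w and cR²w.
G2: holds.
G3: fails — 0R3 but no w with 3R²w and 0R²w.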